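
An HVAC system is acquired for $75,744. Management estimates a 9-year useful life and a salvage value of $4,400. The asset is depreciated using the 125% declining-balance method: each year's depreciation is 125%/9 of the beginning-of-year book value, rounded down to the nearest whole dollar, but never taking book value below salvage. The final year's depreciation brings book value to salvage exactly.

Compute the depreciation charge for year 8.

$3,693

Depreciable base = $75,744 − $4,400 = $71,344.
Year 1: ⌊$75,744 × 125%/9⌋ = $10,520. Book value $65,224.
Year 2: ⌊$65,224 × 125%/9⌋ = $9,058. Book value $56,166.
Year 3: ⌊$56,166 × 125%/9⌋ = $7,800. Book value $48,366.
Year 4: ⌊$48,366 × 125%/9⌋ = $6,717. Book value $41,649.
Year 5: ⌊$41,649 × 125%/9⌋ = $5,784. Book value $35,865.
Year 6: ⌊$35,865 × 125%/9⌋ = $4,981. Book value $30,884.
Year 7: ⌊$30,884 × 125%/9⌋ = $4,289. Book value $26,595.
Year 8: ⌊$26,595 × 125%/9⌋ = $3,693. Book value $22,902.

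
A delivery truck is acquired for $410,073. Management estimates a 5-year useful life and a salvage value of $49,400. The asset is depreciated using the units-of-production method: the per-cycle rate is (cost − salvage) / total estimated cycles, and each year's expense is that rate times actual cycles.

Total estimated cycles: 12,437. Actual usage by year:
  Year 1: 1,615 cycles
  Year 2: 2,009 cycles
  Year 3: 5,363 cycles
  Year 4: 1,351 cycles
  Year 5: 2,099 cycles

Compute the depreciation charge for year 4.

$39,179

Depreciable base = $410,073 − $49,400 = $360,673.
Rate = $360,673 / 12,437 cycles = $29 per cycle.
Year 1: 1,615 × $29 = $46,835. Book value $363,238.
Year 2: 2,009 × $29 = $58,261. Book value $304,977.
Year 3: 5,363 × $29 = $155,527. Book value $149,450.
Year 4: 1,351 × $29 = $39,179. Book value $110,271.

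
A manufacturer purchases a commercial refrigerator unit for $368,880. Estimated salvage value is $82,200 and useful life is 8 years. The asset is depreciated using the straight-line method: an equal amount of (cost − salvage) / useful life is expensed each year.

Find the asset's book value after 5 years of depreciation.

$189,705

Depreciable base = $368,880 − $82,200 = $286,680.
Annual expense = $286,680 / 8 = $35,835.
End of year 1: book value $333,045.
End of year 2: book value $297,210.
End of year 3: book value $261,375.
End of year 4: book value $225,540.
End of year 5: book value $189,705.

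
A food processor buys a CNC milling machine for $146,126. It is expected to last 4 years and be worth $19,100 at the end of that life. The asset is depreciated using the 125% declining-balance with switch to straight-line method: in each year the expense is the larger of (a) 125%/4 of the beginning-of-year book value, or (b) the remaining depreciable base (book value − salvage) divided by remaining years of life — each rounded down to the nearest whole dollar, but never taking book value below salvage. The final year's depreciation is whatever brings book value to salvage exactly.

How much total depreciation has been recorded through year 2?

Depreciable base = $146,126 − $19,100 = $127,026.
Year 1: DB = ⌊$146,126 × 125%/4⌋ = $45,664; SL = ⌊$127,026/4⌋ = $31,756 → take DB $45,664. Book value $100,462.
Year 2: DB = ⌊$100,462 × 125%/4⌋ = $31,394; SL = ⌊$81,362/3⌋ = $27,120 → take DB $31,394. Book value $69,068.
Accumulated through year 2 = $146,126 − $69,068 = $77,058.

$77,058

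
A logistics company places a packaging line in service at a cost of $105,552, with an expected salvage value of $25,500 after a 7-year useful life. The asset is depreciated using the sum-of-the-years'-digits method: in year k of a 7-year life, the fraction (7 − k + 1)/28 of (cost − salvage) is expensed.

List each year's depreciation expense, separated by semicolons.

Depreciable base = $105,552 − $25,500 = $80,052.
Sum of the years' digits = 7+6+5+4+3+2+1 = 28.
Year 1: $80,052 × 7/28 = $20,013. Book value $85,539.
Year 2: $80,052 × 6/28 = $17,154. Book value $68,385.
Year 3: $80,052 × 5/28 = $14,295. Book value $54,090.
Year 4: $80,052 × 4/28 = $11,436. Book value $42,654.
Year 5: $80,052 × 3/28 = $8,577. Book value $34,077.
Year 6: $80,052 × 2/28 = $5,718. Book value $28,359.
Year 7: $80,052 × 1/28 = $2,859. Book value $25,500.

$20,013; $17,154; $14,295; $11,436; $8,577; $5,718; $2,859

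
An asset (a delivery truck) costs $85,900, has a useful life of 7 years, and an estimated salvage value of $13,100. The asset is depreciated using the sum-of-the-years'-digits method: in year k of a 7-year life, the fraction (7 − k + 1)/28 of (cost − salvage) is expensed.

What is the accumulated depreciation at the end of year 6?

Depreciable base = $85,900 − $13,100 = $72,800.
Sum of the years' digits = 7+6+5+4+3+2+1 = 28.
Year 1: $72,800 × 7/28 = $18,200. Book value $67,700.
Year 2: $72,800 × 6/28 = $15,600. Book value $52,100.
Year 3: $72,800 × 5/28 = $13,000. Book value $39,100.
Year 4: $72,800 × 4/28 = $10,400. Book value $28,700.
Year 5: $72,800 × 3/28 = $7,800. Book value $20,900.
Year 6: $72,800 × 2/28 = $5,200. Book value $15,700.
Accumulated through year 6 = $85,900 − $15,700 = $70,200.

$70,200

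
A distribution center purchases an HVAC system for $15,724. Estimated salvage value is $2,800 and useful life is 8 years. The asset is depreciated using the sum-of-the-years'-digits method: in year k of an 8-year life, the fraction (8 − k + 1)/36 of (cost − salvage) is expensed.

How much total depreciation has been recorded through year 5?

$10,770

Depreciable base = $15,724 − $2,800 = $12,924.
Sum of the years' digits = 8+7+6+5+4+3+2+1 = 36.
Year 1: $12,924 × 8/36 = $2,872. Book value $12,852.
Year 2: $12,924 × 7/36 = $2,513. Book value $10,339.
Year 3: $12,924 × 6/36 = $2,154. Book value $8,185.
Year 4: $12,924 × 5/36 = $1,795. Book value $6,390.
Year 5: $12,924 × 4/36 = $1,436. Book value $4,954.
Accumulated through year 5 = $15,724 − $4,954 = $10,770.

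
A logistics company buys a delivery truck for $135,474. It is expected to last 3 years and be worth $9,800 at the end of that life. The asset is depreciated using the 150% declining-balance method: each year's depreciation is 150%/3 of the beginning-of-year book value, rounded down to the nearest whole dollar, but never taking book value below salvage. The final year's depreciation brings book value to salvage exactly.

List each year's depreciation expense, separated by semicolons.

Depreciable base = $135,474 − $9,800 = $125,674.
Year 1: ⌊$135,474 × 150%/3⌋ = $67,737. Book value $67,737.
Year 2: ⌊$67,737 × 150%/3⌋ = $33,868. Book value $33,869.
Year 3 (final): $33,869 − $9,800 = $24,069. Book value $9,800.

$67,737; $33,868; $24,069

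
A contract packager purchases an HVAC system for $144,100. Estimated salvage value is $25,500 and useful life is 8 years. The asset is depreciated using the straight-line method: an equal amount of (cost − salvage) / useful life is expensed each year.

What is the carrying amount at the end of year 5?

Depreciable base = $144,100 − $25,500 = $118,600.
Annual expense = $118,600 / 8 = $14,825.
End of year 1: book value $129,275.
End of year 2: book value $114,450.
End of year 3: book value $99,625.
End of year 4: book value $84,800.
End of year 5: book value $69,975.

$69,975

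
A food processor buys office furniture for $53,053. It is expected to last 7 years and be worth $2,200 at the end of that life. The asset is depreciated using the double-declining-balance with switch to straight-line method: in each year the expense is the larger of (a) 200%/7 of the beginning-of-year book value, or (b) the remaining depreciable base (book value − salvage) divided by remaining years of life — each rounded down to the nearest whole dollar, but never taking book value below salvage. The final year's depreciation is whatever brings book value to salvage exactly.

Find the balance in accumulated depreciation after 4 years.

Depreciable base = $53,053 − $2,200 = $50,853.
Year 1: DB = ⌊$53,053 × 200%/7⌋ = $15,158; SL = ⌊$50,853/7⌋ = $7,264 → take DB $15,158. Book value $37,895.
Year 2: DB = ⌊$37,895 × 200%/7⌋ = $10,827; SL = ⌊$35,695/6⌋ = $5,949 → take DB $10,827. Book value $27,068.
Year 3: DB = ⌊$27,068 × 200%/7⌋ = $7,733; SL = ⌊$24,868/5⌋ = $4,973 → take DB $7,733. Book value $19,335.
Year 4: DB = ⌊$19,335 × 200%/7⌋ = $5,524; SL = ⌊$17,135/4⌋ = $4,283 → take DB $5,524. Book value $13,811.
Accumulated through year 4 = $53,053 − $13,811 = $39,242.

$39,242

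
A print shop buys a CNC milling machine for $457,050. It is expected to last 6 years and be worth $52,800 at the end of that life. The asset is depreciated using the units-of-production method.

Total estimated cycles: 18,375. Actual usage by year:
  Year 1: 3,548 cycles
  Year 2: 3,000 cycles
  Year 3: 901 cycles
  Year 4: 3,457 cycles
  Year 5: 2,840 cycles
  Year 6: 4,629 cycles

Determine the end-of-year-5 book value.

$154,638

Depreciable base = $457,050 − $52,800 = $404,250.
Rate = $404,250 / 18,375 cycles = $22 per cycle.
Year 1: 3,548 × $22 = $78,056. Book value $378,994.
Year 2: 3,000 × $22 = $66,000. Book value $312,994.
Year 3: 901 × $22 = $19,822. Book value $293,172.
Year 4: 3,457 × $22 = $76,054. Book value $217,118.
Year 5: 2,840 × $22 = $62,480. Book value $154,638.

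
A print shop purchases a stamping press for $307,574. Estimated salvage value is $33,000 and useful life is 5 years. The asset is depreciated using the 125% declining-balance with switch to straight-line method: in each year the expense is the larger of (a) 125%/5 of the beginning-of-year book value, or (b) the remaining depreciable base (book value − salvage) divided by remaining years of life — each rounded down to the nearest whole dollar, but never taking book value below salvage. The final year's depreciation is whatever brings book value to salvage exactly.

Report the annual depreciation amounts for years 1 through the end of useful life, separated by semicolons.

$76,893; $57,670; $46,670; $46,670; $46,671

Depreciable base = $307,574 − $33,000 = $274,574.
Year 1: DB = ⌊$307,574 × 125%/5⌋ = $76,893; SL = ⌊$274,574/5⌋ = $54,914 → take DB $76,893. Book value $230,681.
Year 2: DB = ⌊$230,681 × 125%/5⌋ = $57,670; SL = ⌊$197,681/4⌋ = $49,420 → take DB $57,670. Book value $173,011.
Year 3: DB = ⌊$173,011 × 125%/5⌋ = $43,252; SL = ⌊$140,011/3⌋ = $46,670 → take SL $46,670. Book value $126,341.
Year 4: DB = ⌊$126,341 × 125%/5⌋ = $31,585; SL = ⌊$93,341/2⌋ = $46,670 → take SL $46,670. Book value $79,671.
Year 5 (final): $79,671 − $33,000 = $46,671. Book value $33,000.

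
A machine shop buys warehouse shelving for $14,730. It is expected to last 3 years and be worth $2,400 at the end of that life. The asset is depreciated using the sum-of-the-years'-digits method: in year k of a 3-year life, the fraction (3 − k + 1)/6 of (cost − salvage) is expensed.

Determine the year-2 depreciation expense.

Depreciable base = $14,730 − $2,400 = $12,330.
Sum of the years' digits = 3+2+1 = 6.
Year 1: $12,330 × 3/6 = $6,165. Book value $8,565.
Year 2: $12,330 × 2/6 = $4,110. Book value $4,455.

$4,110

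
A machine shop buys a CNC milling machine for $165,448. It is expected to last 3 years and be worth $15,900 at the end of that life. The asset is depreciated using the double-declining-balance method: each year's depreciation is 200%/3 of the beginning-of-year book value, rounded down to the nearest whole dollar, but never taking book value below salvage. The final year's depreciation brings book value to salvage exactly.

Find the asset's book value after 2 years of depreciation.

$18,384

Depreciable base = $165,448 − $15,900 = $149,548.
Year 1: ⌊$165,448 × 200%/3⌋ = $110,298. Book value $55,150.
Year 2: ⌊$55,150 × 200%/3⌋ = $36,766. Book value $18,384.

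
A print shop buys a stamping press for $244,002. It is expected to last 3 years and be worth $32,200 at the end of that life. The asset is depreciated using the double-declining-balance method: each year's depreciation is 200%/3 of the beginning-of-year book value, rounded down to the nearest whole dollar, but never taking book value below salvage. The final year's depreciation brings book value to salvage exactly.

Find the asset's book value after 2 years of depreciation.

$32,200

Depreciable base = $244,002 − $32,200 = $211,802.
Year 1: ⌊$244,002 × 200%/3⌋ = $162,668. Book value $81,334.
Year 2: ⌊$81,334 × 200%/3⌋ = $54,222, capped at $49,134. Book value $32,200.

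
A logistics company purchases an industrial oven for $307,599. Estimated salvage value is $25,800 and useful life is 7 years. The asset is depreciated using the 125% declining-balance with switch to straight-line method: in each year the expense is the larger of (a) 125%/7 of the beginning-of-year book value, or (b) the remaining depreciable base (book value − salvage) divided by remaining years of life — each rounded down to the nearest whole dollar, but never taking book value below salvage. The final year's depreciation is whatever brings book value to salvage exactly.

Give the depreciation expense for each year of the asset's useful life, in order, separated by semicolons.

Depreciable base = $307,599 − $25,800 = $281,799.
Year 1: DB = ⌊$307,599 × 125%/7⌋ = $54,928; SL = ⌊$281,799/7⌋ = $40,257 → take DB $54,928. Book value $252,671.
Year 2: DB = ⌊$252,671 × 125%/7⌋ = $45,119; SL = ⌊$226,871/6⌋ = $37,811 → take DB $45,119. Book value $207,552.
Year 3: DB = ⌊$207,552 × 125%/7⌋ = $37,062; SL = ⌊$181,752/5⌋ = $36,350 → take DB $37,062. Book value $170,490.
Year 4: DB = ⌊$170,490 × 125%/7⌋ = $30,444; SL = ⌊$144,690/4⌋ = $36,172 → take SL $36,172. Book value $134,318.
Year 5: DB = ⌊$134,318 × 125%/7⌋ = $23,985; SL = ⌊$108,518/3⌋ = $36,172 → take SL $36,172. Book value $98,146.
Year 6: DB = ⌊$98,146 × 125%/7⌋ = $17,526; SL = ⌊$72,346/2⌋ = $36,173 → take SL $36,173. Book value $61,973.
Year 7 (final): $61,973 − $25,800 = $36,173. Book value $25,800.

$54,928; $45,119; $37,062; $36,172; $36,172; $36,173; $36,173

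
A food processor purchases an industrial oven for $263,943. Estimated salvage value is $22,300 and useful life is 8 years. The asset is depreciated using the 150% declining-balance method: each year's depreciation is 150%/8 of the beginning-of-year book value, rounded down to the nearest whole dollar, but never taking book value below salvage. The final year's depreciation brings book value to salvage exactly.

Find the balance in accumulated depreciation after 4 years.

$148,914

Depreciable base = $263,943 − $22,300 = $241,643.
Year 1: ⌊$263,943 × 150%/8⌋ = $49,489. Book value $214,454.
Year 2: ⌊$214,454 × 150%/8⌋ = $40,210. Book value $174,244.
Year 3: ⌊$174,244 × 150%/8⌋ = $32,670. Book value $141,574.
Year 4: ⌊$141,574 × 150%/8⌋ = $26,545. Book value $115,029.
Accumulated through year 4 = $263,943 − $115,029 = $148,914.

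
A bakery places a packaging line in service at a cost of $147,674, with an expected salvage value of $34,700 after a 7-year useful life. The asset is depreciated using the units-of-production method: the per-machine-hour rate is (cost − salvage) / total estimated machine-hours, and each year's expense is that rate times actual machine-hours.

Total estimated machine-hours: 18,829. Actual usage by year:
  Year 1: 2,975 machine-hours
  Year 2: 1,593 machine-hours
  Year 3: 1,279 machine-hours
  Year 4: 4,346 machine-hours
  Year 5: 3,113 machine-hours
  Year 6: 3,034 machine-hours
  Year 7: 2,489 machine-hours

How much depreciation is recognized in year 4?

$26,076

Depreciable base = $147,674 − $34,700 = $112,974.
Rate = $112,974 / 18,829 machine-hours = $6 per machine-hour.
Year 1: 2,975 × $6 = $17,850. Book value $129,824.
Year 2: 1,593 × $6 = $9,558. Book value $120,266.
Year 3: 1,279 × $6 = $7,674. Book value $112,592.
Year 4: 4,346 × $6 = $26,076. Book value $86,516.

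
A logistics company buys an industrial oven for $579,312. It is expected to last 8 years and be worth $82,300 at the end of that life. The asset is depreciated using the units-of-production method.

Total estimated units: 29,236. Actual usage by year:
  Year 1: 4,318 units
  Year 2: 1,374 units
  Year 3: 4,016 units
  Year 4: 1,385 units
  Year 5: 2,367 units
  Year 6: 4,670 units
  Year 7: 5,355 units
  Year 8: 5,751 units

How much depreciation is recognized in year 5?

Depreciable base = $579,312 − $82,300 = $497,012.
Rate = $497,012 / 29,236 units = $17 per unit.
Year 1: 4,318 × $17 = $73,406. Book value $505,906.
Year 2: 1,374 × $17 = $23,358. Book value $482,548.
Year 3: 4,016 × $17 = $68,272. Book value $414,276.
Year 4: 1,385 × $17 = $23,545. Book value $390,731.
Year 5: 2,367 × $17 = $40,239. Book value $350,492.

$40,239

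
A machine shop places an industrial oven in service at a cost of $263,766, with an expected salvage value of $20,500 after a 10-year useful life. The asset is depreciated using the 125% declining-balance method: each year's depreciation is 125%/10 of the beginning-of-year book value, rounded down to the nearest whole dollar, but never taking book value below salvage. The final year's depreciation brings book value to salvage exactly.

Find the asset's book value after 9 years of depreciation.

Depreciable base = $263,766 − $20,500 = $243,266.
Year 1: ⌊$263,766 × 125%/10⌋ = $32,970. Book value $230,796.
Year 2: ⌊$230,796 × 125%/10⌋ = $28,849. Book value $201,947.
Year 3: ⌊$201,947 × 125%/10⌋ = $25,243. Book value $176,704.
Year 4: ⌊$176,704 × 125%/10⌋ = $22,088. Book value $154,616.
Year 5: ⌊$154,616 × 125%/10⌋ = $19,327. Book value $135,289.
Year 6: ⌊$135,289 × 125%/10⌋ = $16,911. Book value $118,378.
Year 7: ⌊$118,378 × 125%/10⌋ = $14,797. Book value $103,581.
Year 8: ⌊$103,581 × 125%/10⌋ = $12,947. Book value $90,634.
Year 9: ⌊$90,634 × 125%/10⌋ = $11,329. Book value $79,305.

$79,305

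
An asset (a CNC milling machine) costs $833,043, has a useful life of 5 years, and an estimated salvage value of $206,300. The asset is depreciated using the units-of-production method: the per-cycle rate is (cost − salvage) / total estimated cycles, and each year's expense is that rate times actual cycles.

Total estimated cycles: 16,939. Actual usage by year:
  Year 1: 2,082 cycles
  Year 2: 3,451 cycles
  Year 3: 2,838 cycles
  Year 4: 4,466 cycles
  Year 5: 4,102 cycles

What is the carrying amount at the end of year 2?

Depreciable base = $833,043 − $206,300 = $626,743.
Rate = $626,743 / 16,939 cycles = $37 per cycle.
Year 1: 2,082 × $37 = $77,034. Book value $756,009.
Year 2: 3,451 × $37 = $127,687. Book value $628,322.

$628,322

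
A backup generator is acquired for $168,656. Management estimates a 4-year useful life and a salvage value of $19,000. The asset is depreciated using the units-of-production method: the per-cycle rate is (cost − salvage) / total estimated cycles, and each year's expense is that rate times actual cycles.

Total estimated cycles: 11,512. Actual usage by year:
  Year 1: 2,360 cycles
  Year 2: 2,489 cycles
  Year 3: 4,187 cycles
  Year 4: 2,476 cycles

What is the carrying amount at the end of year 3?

$51,188

Depreciable base = $168,656 − $19,000 = $149,656.
Rate = $149,656 / 11,512 cycles = $13 per cycle.
Year 1: 2,360 × $13 = $30,680. Book value $137,976.
Year 2: 2,489 × $13 = $32,357. Book value $105,619.
Year 3: 4,187 × $13 = $54,431. Book value $51,188.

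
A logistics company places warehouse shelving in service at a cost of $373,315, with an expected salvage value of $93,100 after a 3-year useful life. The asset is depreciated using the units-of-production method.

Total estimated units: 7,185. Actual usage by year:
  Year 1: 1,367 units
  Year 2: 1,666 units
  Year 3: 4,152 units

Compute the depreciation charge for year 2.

$64,974

Depreciable base = $373,315 − $93,100 = $280,215.
Rate = $280,215 / 7,185 units = $39 per unit.
Year 1: 1,367 × $39 = $53,313. Book value $320,002.
Year 2: 1,666 × $39 = $64,974. Book value $255,028.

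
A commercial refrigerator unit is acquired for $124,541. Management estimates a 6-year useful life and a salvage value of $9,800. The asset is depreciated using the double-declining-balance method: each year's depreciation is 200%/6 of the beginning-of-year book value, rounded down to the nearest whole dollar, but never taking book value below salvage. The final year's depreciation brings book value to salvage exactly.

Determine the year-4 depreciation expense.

$12,300

Depreciable base = $124,541 − $9,800 = $114,741.
Year 1: ⌊$124,541 × 200%/6⌋ = $41,513. Book value $83,028.
Year 2: ⌊$83,028 × 200%/6⌋ = $27,676. Book value $55,352.
Year 3: ⌊$55,352 × 200%/6⌋ = $18,450. Book value $36,902.
Year 4: ⌊$36,902 × 200%/6⌋ = $12,300. Book value $24,602.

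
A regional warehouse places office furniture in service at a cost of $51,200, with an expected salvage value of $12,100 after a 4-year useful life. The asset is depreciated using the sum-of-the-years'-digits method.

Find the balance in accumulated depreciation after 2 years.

$27,370

Depreciable base = $51,200 − $12,100 = $39,100.
Sum of the years' digits = 4+3+2+1 = 10.
Year 1: $39,100 × 4/10 = $15,640. Book value $35,560.
Year 2: $39,100 × 3/10 = $11,730. Book value $23,830.
Accumulated through year 2 = $51,200 − $23,830 = $27,370.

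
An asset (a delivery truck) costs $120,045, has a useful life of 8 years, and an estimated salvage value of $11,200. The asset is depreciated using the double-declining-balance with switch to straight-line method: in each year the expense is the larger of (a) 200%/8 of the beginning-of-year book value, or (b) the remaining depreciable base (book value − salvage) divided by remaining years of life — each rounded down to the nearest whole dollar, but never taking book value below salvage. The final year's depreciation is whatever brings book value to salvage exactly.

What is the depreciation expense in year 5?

$9,496

Depreciable base = $120,045 − $11,200 = $108,845.
Year 1: DB = ⌊$120,045 × 200%/8⌋ = $30,011; SL = ⌊$108,845/8⌋ = $13,605 → take DB $30,011. Book value $90,034.
Year 2: DB = ⌊$90,034 × 200%/8⌋ = $22,508; SL = ⌊$78,834/7⌋ = $11,262 → take DB $22,508. Book value $67,526.
Year 3: DB = ⌊$67,526 × 200%/8⌋ = $16,881; SL = ⌊$56,326/6⌋ = $9,387 → take DB $16,881. Book value $50,645.
Year 4: DB = ⌊$50,645 × 200%/8⌋ = $12,661; SL = ⌊$39,445/5⌋ = $7,889 → take DB $12,661. Book value $37,984.
Year 5: DB = ⌊$37,984 × 200%/8⌋ = $9,496; SL = ⌊$26,784/4⌋ = $6,696 → take DB $9,496. Book value $28,488.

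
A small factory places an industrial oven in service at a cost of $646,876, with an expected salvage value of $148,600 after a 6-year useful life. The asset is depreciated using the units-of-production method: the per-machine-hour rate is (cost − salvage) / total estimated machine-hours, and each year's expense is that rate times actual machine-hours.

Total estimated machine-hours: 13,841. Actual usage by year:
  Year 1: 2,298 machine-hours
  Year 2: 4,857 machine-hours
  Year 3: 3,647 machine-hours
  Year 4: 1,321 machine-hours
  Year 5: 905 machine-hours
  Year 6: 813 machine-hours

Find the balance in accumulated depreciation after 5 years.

$469,008

Depreciable base = $646,876 − $148,600 = $498,276.
Rate = $498,276 / 13,841 machine-hours = $36 per machine-hour.
Year 1: 2,298 × $36 = $82,728. Book value $564,148.
Year 2: 4,857 × $36 = $174,852. Book value $389,296.
Year 3: 3,647 × $36 = $131,292. Book value $258,004.
Year 4: 1,321 × $36 = $47,556. Book value $210,448.
Year 5: 905 × $36 = $32,580. Book value $177,868.
Accumulated through year 5 = $646,876 − $177,868 = $469,008.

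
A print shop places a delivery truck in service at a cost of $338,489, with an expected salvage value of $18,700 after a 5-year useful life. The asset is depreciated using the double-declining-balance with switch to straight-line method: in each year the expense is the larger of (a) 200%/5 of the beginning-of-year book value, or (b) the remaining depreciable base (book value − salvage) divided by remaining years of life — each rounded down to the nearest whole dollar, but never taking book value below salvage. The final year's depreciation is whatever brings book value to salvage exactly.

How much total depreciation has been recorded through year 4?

Depreciable base = $338,489 − $18,700 = $319,789.
Year 1: DB = ⌊$338,489 × 200%/5⌋ = $135,395; SL = ⌊$319,789/5⌋ = $63,957 → take DB $135,395. Book value $203,094.
Year 2: DB = ⌊$203,094 × 200%/5⌋ = $81,237; SL = ⌊$184,394/4⌋ = $46,098 → take DB $81,237. Book value $121,857.
Year 3: DB = ⌊$121,857 × 200%/5⌋ = $48,742; SL = ⌊$103,157/3⌋ = $34,385 → take DB $48,742. Book value $73,115.
Year 4: DB = ⌊$73,115 × 200%/5⌋ = $29,246; SL = ⌊$54,415/2⌋ = $27,207 → take DB $29,246. Book value $43,869.
Accumulated through year 4 = $338,489 − $43,869 = $294,620.

$294,620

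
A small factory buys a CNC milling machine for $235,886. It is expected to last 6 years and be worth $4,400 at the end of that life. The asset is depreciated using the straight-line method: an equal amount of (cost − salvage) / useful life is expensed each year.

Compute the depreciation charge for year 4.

Depreciable base = $235,886 − $4,400 = $231,486.
Annual expense = $231,486 / 6 = $38,581.

$38,581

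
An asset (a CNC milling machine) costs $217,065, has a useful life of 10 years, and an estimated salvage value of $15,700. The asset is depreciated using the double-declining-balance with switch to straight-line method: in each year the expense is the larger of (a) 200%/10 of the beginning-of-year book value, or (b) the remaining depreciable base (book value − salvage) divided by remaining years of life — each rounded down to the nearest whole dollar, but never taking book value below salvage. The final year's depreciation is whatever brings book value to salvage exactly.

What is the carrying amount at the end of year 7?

$45,524

Depreciable base = $217,065 − $15,700 = $201,365.
Year 1: DB = ⌊$217,065 × 200%/10⌋ = $43,413; SL = ⌊$201,365/10⌋ = $20,136 → take DB $43,413. Book value $173,652.
Year 2: DB = ⌊$173,652 × 200%/10⌋ = $34,730; SL = ⌊$157,952/9⌋ = $17,550 → take DB $34,730. Book value $138,922.
Year 3: DB = ⌊$138,922 × 200%/10⌋ = $27,784; SL = ⌊$123,222/8⌋ = $15,402 → take DB $27,784. Book value $111,138.
Year 4: DB = ⌊$111,138 × 200%/10⌋ = $22,227; SL = ⌊$95,438/7⌋ = $13,634 → take DB $22,227. Book value $88,911.
Year 5: DB = ⌊$88,911 × 200%/10⌋ = $17,782; SL = ⌊$73,211/6⌋ = $12,201 → take DB $17,782. Book value $71,129.
Year 6: DB = ⌊$71,129 × 200%/10⌋ = $14,225; SL = ⌊$55,429/5⌋ = $11,085 → take DB $14,225. Book value $56,904.
Year 7: DB = ⌊$56,904 × 200%/10⌋ = $11,380; SL = ⌊$41,204/4⌋ = $10,301 → take DB $11,380. Book value $45,524.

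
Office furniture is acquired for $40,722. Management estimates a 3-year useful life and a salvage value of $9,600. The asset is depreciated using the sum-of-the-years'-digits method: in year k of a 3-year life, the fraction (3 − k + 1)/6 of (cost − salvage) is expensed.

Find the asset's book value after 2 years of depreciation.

$14,787

Depreciable base = $40,722 − $9,600 = $31,122.
Sum of the years' digits = 3+2+1 = 6.
Year 1: $31,122 × 3/6 = $15,561. Book value $25,161.
Year 2: $31,122 × 2/6 = $10,374. Book value $14,787.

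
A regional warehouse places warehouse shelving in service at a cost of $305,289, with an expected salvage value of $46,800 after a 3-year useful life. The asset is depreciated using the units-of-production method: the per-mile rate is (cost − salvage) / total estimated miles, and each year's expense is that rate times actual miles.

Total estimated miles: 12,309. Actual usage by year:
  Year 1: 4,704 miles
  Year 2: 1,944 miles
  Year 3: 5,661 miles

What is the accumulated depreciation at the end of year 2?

Depreciable base = $305,289 − $46,800 = $258,489.
Rate = $258,489 / 12,309 miles = $21 per mile.
Year 1: 4,704 × $21 = $98,784. Book value $206,505.
Year 2: 1,944 × $21 = $40,824. Book value $165,681.
Accumulated through year 2 = $305,289 − $165,681 = $139,608.

$139,608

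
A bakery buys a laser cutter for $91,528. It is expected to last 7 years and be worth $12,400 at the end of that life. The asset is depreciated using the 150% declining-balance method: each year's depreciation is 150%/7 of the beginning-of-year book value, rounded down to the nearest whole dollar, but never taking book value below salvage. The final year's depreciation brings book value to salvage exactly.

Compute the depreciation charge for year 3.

$12,108

Depreciable base = $91,528 − $12,400 = $79,128.
Year 1: ⌊$91,528 × 150%/7⌋ = $19,613. Book value $71,915.
Year 2: ⌊$71,915 × 150%/7⌋ = $15,410. Book value $56,505.
Year 3: ⌊$56,505 × 150%/7⌋ = $12,108. Book value $44,397.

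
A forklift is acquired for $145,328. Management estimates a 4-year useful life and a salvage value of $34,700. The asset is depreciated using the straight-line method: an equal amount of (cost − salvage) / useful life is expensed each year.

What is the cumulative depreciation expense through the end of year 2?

$55,314

Depreciable base = $145,328 − $34,700 = $110,628.
Annual expense = $110,628 / 4 = $27,657.
End of year 1: book value $117,671.
End of year 2: book value $90,014.
Accumulated through year 2 = $145,328 − $90,014 = $55,314.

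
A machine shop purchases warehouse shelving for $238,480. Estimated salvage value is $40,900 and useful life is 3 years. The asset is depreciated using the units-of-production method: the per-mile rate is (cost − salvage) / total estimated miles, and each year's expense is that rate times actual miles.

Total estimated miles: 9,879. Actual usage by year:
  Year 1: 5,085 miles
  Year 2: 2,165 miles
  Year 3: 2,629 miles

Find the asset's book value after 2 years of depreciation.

Depreciable base = $238,480 − $40,900 = $197,580.
Rate = $197,580 / 9,879 miles = $20 per mile.
Year 1: 5,085 × $20 = $101,700. Book value $136,780.
Year 2: 2,165 × $20 = $43,300. Book value $93,480.

$93,480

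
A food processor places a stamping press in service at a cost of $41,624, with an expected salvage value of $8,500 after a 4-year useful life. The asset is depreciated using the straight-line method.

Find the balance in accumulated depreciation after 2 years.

Depreciable base = $41,624 − $8,500 = $33,124.
Annual expense = $33,124 / 4 = $8,281.
End of year 1: book value $33,343.
End of year 2: book value $25,062.
Accumulated through year 2 = $41,624 − $25,062 = $16,562.

$16,562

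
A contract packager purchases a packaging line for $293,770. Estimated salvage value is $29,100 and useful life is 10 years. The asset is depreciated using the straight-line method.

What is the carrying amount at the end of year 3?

Depreciable base = $293,770 − $29,100 = $264,670.
Annual expense = $264,670 / 10 = $26,467.
End of year 1: book value $267,303.
End of year 2: book value $240,836.
End of year 3: book value $214,369.

$214,369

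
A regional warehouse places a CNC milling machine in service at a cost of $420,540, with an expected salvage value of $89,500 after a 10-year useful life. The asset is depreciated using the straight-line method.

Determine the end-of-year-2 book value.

$354,332

Depreciable base = $420,540 − $89,500 = $331,040.
Annual expense = $331,040 / 10 = $33,104.
End of year 1: book value $387,436.
End of year 2: book value $354,332.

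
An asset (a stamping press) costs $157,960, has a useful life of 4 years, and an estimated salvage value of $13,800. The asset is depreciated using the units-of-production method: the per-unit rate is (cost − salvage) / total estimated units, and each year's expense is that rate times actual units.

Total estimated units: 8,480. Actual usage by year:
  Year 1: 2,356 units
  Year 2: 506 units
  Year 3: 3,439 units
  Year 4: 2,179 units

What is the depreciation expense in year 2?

$8,602

Depreciable base = $157,960 − $13,800 = $144,160.
Rate = $144,160 / 8,480 units = $17 per unit.
Year 1: 2,356 × $17 = $40,052. Book value $117,908.
Year 2: 506 × $17 = $8,602. Book value $109,306.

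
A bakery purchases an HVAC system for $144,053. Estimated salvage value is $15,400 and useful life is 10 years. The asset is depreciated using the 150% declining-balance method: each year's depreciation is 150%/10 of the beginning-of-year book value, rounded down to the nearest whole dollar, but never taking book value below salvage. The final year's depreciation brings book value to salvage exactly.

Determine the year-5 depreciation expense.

Depreciable base = $144,053 − $15,400 = $128,653.
Year 1: ⌊$144,053 × 150%/10⌋ = $21,607. Book value $122,446.
Year 2: ⌊$122,446 × 150%/10⌋ = $18,366. Book value $104,080.
Year 3: ⌊$104,080 × 150%/10⌋ = $15,612. Book value $88,468.
Year 4: ⌊$88,468 × 150%/10⌋ = $13,270. Book value $75,198.
Year 5: ⌊$75,198 × 150%/10⌋ = $11,279. Book value $63,919.

$11,279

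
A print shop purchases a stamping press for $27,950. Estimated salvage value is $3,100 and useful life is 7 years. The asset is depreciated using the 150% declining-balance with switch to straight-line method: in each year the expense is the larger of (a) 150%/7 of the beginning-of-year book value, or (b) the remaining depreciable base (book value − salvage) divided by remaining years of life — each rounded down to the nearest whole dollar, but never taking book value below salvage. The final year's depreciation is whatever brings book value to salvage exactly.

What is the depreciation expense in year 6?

$2,518

Depreciable base = $27,950 − $3,100 = $24,850.
Year 1: DB = ⌊$27,950 × 150%/7⌋ = $5,989; SL = ⌊$24,850/7⌋ = $3,550 → take DB $5,989. Book value $21,961.
Year 2: DB = ⌊$21,961 × 150%/7⌋ = $4,705; SL = ⌊$18,861/6⌋ = $3,143 → take DB $4,705. Book value $17,256.
Year 3: DB = ⌊$17,256 × 150%/7⌋ = $3,697; SL = ⌊$14,156/5⌋ = $2,831 → take DB $3,697. Book value $13,559.
Year 4: DB = ⌊$13,559 × 150%/7⌋ = $2,905; SL = ⌊$10,459/4⌋ = $2,614 → take DB $2,905. Book value $10,654.
Year 5: DB = ⌊$10,654 × 150%/7⌋ = $2,283; SL = ⌊$7,554/3⌋ = $2,518 → take SL $2,518. Book value $8,136.
Year 6: DB = ⌊$8,136 × 150%/7⌋ = $1,743; SL = ⌊$5,036/2⌋ = $2,518 → take SL $2,518. Book value $5,618.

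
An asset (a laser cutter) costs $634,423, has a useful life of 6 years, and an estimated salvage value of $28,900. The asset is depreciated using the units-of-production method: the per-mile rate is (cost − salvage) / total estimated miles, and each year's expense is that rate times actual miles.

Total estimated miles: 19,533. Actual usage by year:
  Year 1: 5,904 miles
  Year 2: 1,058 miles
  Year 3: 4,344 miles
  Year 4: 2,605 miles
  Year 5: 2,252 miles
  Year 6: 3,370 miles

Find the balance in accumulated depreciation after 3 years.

$350,486

Depreciable base = $634,423 − $28,900 = $605,523.
Rate = $605,523 / 19,533 miles = $31 per mile.
Year 1: 5,904 × $31 = $183,024. Book value $451,399.
Year 2: 1,058 × $31 = $32,798. Book value $418,601.
Year 3: 4,344 × $31 = $134,664. Book value $283,937.
Accumulated through year 3 = $634,423 − $283,937 = $350,486.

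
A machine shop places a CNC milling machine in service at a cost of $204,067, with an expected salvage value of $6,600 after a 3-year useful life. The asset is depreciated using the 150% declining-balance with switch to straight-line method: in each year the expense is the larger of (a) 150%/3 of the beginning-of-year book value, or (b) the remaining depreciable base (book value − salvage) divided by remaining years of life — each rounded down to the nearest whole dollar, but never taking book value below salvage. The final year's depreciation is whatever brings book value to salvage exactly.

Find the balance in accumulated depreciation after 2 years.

Depreciable base = $204,067 − $6,600 = $197,467.
Year 1: DB = ⌊$204,067 × 150%/3⌋ = $102,033; SL = ⌊$197,467/3⌋ = $65,822 → take DB $102,033. Book value $102,034.
Year 2: DB = ⌊$102,034 × 150%/3⌋ = $51,017; SL = ⌊$95,434/2⌋ = $47,717 → take DB $51,017. Book value $51,017.
Accumulated through year 2 = $204,067 − $51,017 = $153,050.

$153,050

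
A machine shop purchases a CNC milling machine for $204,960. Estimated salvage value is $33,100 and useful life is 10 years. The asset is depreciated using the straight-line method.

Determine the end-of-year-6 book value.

$101,844

Depreciable base = $204,960 − $33,100 = $171,860.
Annual expense = $171,860 / 10 = $17,186.
End of year 1: book value $187,774.
End of year 2: book value $170,588.
End of year 3: book value $153,402.
End of year 4: book value $136,216.
End of year 5: book value $119,030.
End of year 6: book value $101,844.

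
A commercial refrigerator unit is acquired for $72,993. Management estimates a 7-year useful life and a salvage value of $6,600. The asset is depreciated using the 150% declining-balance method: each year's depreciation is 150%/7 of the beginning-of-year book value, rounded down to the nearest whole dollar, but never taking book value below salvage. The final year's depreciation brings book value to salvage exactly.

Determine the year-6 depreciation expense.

Depreciable base = $72,993 − $6,600 = $66,393.
Year 1: ⌊$72,993 × 150%/7⌋ = $15,641. Book value $57,352.
Year 2: ⌊$57,352 × 150%/7⌋ = $12,289. Book value $45,063.
Year 3: ⌊$45,063 × 150%/7⌋ = $9,656. Book value $35,407.
Year 4: ⌊$35,407 × 150%/7⌋ = $7,587. Book value $27,820.
Year 5: ⌊$27,820 × 150%/7⌋ = $5,961. Book value $21,859.
Year 6: ⌊$21,859 × 150%/7⌋ = $4,684. Book value $17,175.

$4,684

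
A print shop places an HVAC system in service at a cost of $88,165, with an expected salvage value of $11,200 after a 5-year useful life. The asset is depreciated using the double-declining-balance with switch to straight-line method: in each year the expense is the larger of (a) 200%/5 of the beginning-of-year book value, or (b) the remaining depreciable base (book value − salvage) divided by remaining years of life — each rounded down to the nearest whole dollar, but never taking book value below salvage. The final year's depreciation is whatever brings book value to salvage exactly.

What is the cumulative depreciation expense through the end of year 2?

Depreciable base = $88,165 − $11,200 = $76,965.
Year 1: DB = ⌊$88,165 × 200%/5⌋ = $35,266; SL = ⌊$76,965/5⌋ = $15,393 → take DB $35,266. Book value $52,899.
Year 2: DB = ⌊$52,899 × 200%/5⌋ = $21,159; SL = ⌊$41,699/4⌋ = $10,424 → take DB $21,159. Book value $31,740.
Accumulated through year 2 = $88,165 − $31,740 = $56,425.

$56,425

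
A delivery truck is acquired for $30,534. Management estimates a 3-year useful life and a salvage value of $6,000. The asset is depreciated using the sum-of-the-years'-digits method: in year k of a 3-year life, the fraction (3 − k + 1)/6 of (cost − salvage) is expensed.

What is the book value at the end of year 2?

$10,089

Depreciable base = $30,534 − $6,000 = $24,534.
Sum of the years' digits = 3+2+1 = 6.
Year 1: $24,534 × 3/6 = $12,267. Book value $18,267.
Year 2: $24,534 × 2/6 = $8,178. Book value $10,089.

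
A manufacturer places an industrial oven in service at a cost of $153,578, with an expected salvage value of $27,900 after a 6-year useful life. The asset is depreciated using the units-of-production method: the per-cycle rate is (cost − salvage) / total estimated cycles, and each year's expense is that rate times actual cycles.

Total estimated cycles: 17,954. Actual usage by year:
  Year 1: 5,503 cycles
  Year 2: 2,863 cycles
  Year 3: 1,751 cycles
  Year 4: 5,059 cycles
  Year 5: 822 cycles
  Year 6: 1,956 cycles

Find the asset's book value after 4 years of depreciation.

$47,346

Depreciable base = $153,578 − $27,900 = $125,678.
Rate = $125,678 / 17,954 cycles = $7 per cycle.
Year 1: 5,503 × $7 = $38,521. Book value $115,057.
Year 2: 2,863 × $7 = $20,041. Book value $95,016.
Year 3: 1,751 × $7 = $12,257. Book value $82,759.
Year 4: 5,059 × $7 = $35,413. Book value $47,346.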